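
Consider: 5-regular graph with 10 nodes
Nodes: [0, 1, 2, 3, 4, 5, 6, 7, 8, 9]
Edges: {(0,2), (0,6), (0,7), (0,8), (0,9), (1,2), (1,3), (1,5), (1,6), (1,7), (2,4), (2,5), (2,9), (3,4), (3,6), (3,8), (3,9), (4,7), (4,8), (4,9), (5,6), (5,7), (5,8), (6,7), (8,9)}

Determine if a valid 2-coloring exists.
No, G is not 2-colorable

The clique on vertices [1, 5, 6, 7] has size 4 > 2, so it alone needs 4 colors.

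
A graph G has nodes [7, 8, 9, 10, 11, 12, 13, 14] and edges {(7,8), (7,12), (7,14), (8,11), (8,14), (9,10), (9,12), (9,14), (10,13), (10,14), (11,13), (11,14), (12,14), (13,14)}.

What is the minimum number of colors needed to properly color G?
Clique number ω(G) = 3 (lower bound: χ ≥ ω).
Odd cycle [9, 12, 7, 8, 11, 13, 10] needs 3 colors (χ ≥ 3).
Vertex 14 is adjacent to every vertex of [7, 8, 9, 10, 11, 12, 13], which already need 3 colors among themselves, so 14 needs a new color (χ ≥ 4).
The coloring below uses 4 colors, so χ(G) = 4.
A valid 4-coloring: color 1: [14]; color 2: [7, 9, 13]; color 3: [8, 10, 12]; color 4: [11].

χ(G) = 4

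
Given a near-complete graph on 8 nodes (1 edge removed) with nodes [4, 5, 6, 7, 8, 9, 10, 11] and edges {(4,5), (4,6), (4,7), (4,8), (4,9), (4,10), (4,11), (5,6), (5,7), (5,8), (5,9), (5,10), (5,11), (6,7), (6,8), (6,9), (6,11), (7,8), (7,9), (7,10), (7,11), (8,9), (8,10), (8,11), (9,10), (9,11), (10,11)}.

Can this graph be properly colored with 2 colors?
No, G is not 2-colorable

The clique on vertices [4, 5, 7, 8, 9, 10, 11] has size 7 > 2, so it alone needs 7 colors.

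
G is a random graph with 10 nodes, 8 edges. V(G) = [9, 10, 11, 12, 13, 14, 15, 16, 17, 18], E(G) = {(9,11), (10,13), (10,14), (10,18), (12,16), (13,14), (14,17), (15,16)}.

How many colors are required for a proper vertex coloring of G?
χ(G) = 3

Clique number ω(G) = 3 (lower bound: χ ≥ ω).
The clique on [10, 13, 14] has size 3, forcing χ ≥ 3, and the coloring below uses 3 colors, so χ(G) = 3.
A valid 3-coloring: color 1: [9, 10, 16, 17]; color 2: [11, 12, 14, 15, 18]; color 3: [13].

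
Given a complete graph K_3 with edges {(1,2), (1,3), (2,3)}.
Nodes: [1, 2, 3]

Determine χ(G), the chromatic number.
χ(G) = 3

Clique number ω(G) = 3 (lower bound: χ ≥ ω).
The clique on [1, 2, 3] has size 3, forcing χ ≥ 3, and the coloring below uses 3 colors, so χ(G) = 3.
A valid 3-coloring: color 1: [1]; color 2: [2]; color 3: [3].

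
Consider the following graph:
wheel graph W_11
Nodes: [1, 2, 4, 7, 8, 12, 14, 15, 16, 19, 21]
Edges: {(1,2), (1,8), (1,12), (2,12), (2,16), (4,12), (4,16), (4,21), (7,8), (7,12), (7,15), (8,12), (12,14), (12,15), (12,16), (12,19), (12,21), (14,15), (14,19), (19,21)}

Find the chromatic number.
χ(G) = 3

Clique number ω(G) = 3 (lower bound: χ ≥ ω).
The clique on [1, 8, 12] has size 3, forcing χ ≥ 3, and the coloring below uses 3 colors, so χ(G) = 3.
A valid 3-coloring: color 1: [12]; color 2: [1, 7, 14, 16, 21]; color 3: [2, 4, 8, 15, 19].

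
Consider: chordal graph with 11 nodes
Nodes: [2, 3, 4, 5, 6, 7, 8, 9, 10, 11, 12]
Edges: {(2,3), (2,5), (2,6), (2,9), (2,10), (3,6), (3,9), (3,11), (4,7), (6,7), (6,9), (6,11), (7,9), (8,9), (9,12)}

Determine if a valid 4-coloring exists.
Yes, G is 4-colorable

A valid 4-coloring: color 1: [4, 5, 9, 10, 11]; color 2: [6, 8, 12]; color 3: [2, 7]; color 4: [3].
(χ(G) = 4 ≤ 4.)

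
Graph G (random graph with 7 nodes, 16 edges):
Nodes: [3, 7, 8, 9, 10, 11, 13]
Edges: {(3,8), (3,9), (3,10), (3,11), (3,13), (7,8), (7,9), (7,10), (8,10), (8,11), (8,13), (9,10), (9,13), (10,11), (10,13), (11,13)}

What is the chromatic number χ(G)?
Clique number ω(G) = 5 (lower bound: χ ≥ ω).
The clique on [3, 8, 10, 11, 13] has size 5, forcing χ ≥ 5, and the coloring below uses 5 colors, so χ(G) = 5.
A valid 5-coloring: color 1: [10]; color 2: [8, 9]; color 3: [3, 7]; color 4: [13]; color 5: [11].

χ(G) = 5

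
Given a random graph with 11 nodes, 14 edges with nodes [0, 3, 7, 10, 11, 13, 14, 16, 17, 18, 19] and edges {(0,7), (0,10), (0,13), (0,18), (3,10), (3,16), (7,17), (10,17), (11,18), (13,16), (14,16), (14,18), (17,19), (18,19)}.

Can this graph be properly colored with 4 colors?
Yes, G is 4-colorable

A valid 4-coloring: color 1: [7, 10, 13, 18]; color 2: [0, 11, 16, 17]; color 3: [3, 14, 19].
(χ(G) = 3 ≤ 4.)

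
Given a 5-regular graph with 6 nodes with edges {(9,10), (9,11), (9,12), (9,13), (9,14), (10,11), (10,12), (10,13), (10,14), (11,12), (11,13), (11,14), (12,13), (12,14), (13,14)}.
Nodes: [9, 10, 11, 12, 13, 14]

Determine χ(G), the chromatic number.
Clique number ω(G) = 6 (lower bound: χ ≥ ω).
The clique on [9, 10, 11, 12, 13, 14] has size 6, forcing χ ≥ 6, and the coloring below uses 6 colors, so χ(G) = 6.
A valid 6-coloring: color 1: [10]; color 2: [9]; color 3: [13]; color 4: [14]; color 5: [12]; color 6: [11].

χ(G) = 6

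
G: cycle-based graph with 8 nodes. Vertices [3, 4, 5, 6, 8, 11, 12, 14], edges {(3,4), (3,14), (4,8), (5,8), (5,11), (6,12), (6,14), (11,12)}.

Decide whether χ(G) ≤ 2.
Yes, G is 2-colorable

A valid 2-coloring: color 1: [3, 6, 8, 11]; color 2: [4, 5, 12, 14].
(χ(G) = 2 ≤ 2.)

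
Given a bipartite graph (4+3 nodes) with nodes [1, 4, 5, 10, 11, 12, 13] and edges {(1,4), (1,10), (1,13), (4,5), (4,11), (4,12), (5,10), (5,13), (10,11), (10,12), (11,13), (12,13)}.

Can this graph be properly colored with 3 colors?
A valid 3-coloring: color 1: [4, 10, 13]; color 2: [1, 5, 11, 12].
(χ(G) = 2 ≤ 3.)

Yes, G is 3-colorable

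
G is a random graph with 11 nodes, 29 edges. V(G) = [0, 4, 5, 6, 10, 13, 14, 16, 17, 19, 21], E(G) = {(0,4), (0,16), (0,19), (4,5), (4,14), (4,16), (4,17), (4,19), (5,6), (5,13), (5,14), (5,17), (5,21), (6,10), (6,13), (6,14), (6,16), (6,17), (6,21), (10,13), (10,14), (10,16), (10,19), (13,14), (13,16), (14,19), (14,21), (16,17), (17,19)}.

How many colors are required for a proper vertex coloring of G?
χ(G) = 5

Clique number ω(G) = 4 (lower bound: χ ≥ ω).
Suppose a proper 4-coloring c exists. The clique [5, 6, 13, 14] takes 4 distinct colors; by symmetry let c(5) = 1, c(6) = 2, c(13) = 3, c(14) = 4.
- Vertex 10: neighbors [6, 13, 14] already have colors [2, 3, 4] ⇒ c(10) = 1.
- Vertex 16: neighbors [10, 6, 13] already have colors [1, 2, 3] ⇒ c(16) = 4.
- Vertex 17: neighbors [5, 6, 16] already have colors [1, 2, 4] ⇒ c(17) = 3.
- Vertex 4: neighbors [5, 17, 14] already have colors [1, 3, 4] ⇒ c(4) = 2.
- Vertex 19: neighbors [10, 4, 17, 14] already have colors [1, 2, 3, 4] — all 4 colors blocked. Contradiction.
The forced assignments end in a contradiction, so G has no proper 4-coloring (χ ≥ 5).
The coloring below uses 5 colors, so χ(G) = 5.
A valid 5-coloring: color 1: [14, 16]; color 2: [6, 19]; color 3: [0, 5, 10]; color 4: [13, 17, 21]; color 5: [4].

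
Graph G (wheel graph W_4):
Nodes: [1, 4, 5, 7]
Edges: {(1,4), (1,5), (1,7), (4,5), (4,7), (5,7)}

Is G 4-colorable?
Yes, G is 4-colorable

A valid 4-coloring: color 1: [7]; color 2: [1]; color 3: [5]; color 4: [4].
(χ(G) = 4 ≤ 4.)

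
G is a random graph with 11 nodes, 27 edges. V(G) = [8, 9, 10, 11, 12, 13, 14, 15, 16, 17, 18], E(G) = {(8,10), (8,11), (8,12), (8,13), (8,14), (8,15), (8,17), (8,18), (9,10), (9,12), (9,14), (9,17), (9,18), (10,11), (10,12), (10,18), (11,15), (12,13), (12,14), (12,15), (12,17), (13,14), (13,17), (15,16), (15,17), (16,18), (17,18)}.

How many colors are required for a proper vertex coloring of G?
Clique number ω(G) = 4 (lower bound: χ ≥ ω).
The clique on [8, 12, 13, 17] has size 4, forcing χ ≥ 4, and the coloring below uses 4 colors, so χ(G) = 4.
A valid 4-coloring: color 1: [8, 9, 16]; color 2: [11, 12, 18]; color 3: [10, 14, 17]; color 4: [13, 15].

χ(G) = 4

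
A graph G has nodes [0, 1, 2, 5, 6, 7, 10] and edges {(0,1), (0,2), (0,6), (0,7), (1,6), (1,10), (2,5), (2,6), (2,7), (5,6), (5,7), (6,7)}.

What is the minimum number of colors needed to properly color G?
χ(G) = 4

Clique number ω(G) = 4 (lower bound: χ ≥ ω).
The clique on [0, 2, 6, 7] has size 4, forcing χ ≥ 4, and the coloring below uses 4 colors, so χ(G) = 4.
A valid 4-coloring: color 1: [6, 10]; color 2: [1, 2]; color 3: [7]; color 4: [0, 5].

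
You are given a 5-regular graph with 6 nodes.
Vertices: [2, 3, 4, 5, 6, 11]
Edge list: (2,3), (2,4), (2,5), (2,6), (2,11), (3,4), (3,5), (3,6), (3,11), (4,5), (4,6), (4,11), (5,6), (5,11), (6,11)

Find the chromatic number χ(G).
χ(G) = 6

Clique number ω(G) = 6 (lower bound: χ ≥ ω).
The clique on [2, 3, 4, 5, 6, 11] has size 6, forcing χ ≥ 6, and the coloring below uses 6 colors, so χ(G) = 6.
A valid 6-coloring: color 1: [3]; color 2: [4]; color 3: [6]; color 4: [11]; color 5: [2]; color 6: [5].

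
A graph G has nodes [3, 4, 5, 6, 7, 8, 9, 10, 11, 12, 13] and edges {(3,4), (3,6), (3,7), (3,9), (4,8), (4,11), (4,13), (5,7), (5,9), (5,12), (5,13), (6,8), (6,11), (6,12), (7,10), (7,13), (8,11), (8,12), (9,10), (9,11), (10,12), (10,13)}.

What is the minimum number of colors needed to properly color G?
Clique number ω(G) = 3 (lower bound: χ ≥ ω).
The clique on [5, 7, 13] has size 3, forcing χ ≥ 3, and the coloring below uses 3 colors, so χ(G) = 3.
A valid 3-coloring: color 1: [3, 11, 12, 13]; color 2: [4, 6, 7, 9]; color 3: [5, 8, 10].

χ(G) = 3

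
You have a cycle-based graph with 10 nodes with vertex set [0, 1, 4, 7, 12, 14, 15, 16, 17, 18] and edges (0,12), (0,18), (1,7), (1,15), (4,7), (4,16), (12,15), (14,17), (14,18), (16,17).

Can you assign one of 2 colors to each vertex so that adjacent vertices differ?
A valid 2-coloring: color 1: [1, 4, 12, 17, 18]; color 2: [0, 7, 14, 15, 16].
(χ(G) = 2 ≤ 2.)

Yes, G is 2-colorable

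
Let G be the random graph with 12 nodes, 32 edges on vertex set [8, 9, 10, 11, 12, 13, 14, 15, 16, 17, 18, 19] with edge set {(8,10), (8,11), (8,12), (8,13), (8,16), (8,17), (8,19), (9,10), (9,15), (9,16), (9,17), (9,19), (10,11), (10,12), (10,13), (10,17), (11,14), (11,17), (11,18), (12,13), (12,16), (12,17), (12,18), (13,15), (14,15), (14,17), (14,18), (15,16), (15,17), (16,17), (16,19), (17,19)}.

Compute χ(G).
χ(G) = 4

Clique number ω(G) = 4 (lower bound: χ ≥ ω).
The clique on [8, 16, 17, 19] has size 4, forcing χ ≥ 4, and the coloring below uses 4 colors, so χ(G) = 4.
A valid 4-coloring: color 1: [13, 17, 18]; color 2: [8, 9, 14]; color 3: [10, 16]; color 4: [11, 12, 15, 19].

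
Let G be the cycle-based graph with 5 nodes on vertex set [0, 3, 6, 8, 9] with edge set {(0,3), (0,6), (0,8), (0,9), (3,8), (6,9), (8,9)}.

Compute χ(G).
Clique number ω(G) = 3 (lower bound: χ ≥ ω).
The clique on [0, 8, 9] has size 3, forcing χ ≥ 3, and the coloring below uses 3 colors, so χ(G) = 3.
A valid 3-coloring: color 1: [0]; color 2: [6, 8]; color 3: [3, 9].

χ(G) = 3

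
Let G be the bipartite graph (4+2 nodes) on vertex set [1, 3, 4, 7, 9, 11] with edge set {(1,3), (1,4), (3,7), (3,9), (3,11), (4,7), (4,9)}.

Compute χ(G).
χ(G) = 2

Clique number ω(G) = 2 (lower bound: χ ≥ ω).
The graph is bipartite (no odd cycle), so 2 colors suffice: χ(G) = 2.
A valid 2-coloring: color 1: [3, 4]; color 2: [1, 7, 9, 11].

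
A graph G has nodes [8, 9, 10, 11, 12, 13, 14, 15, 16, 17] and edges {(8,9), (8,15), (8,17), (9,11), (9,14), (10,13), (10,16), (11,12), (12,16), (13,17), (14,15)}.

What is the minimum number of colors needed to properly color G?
Clique number ω(G) = 2 (lower bound: χ ≥ ω).
The graph is bipartite (no odd cycle), so 2 colors suffice: χ(G) = 2.
A valid 2-coloring: color 1: [8, 11, 13, 14, 16]; color 2: [9, 10, 12, 15, 17].

χ(G) = 2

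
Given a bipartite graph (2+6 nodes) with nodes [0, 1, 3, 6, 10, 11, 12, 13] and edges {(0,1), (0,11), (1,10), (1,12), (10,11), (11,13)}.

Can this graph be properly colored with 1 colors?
No, G is not 1-colorable

Edge (0,1) forces its endpoints to differ, so 1 color is not enough.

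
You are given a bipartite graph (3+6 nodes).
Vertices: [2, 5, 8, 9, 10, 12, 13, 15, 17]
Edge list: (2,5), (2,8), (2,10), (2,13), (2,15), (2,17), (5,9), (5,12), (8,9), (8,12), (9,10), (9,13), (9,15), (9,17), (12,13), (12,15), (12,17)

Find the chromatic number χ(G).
Clique number ω(G) = 2 (lower bound: χ ≥ ω).
The graph is bipartite (no odd cycle), so 2 colors suffice: χ(G) = 2.
A valid 2-coloring: color 1: [2, 9, 12]; color 2: [5, 8, 10, 13, 15, 17].

χ(G) = 2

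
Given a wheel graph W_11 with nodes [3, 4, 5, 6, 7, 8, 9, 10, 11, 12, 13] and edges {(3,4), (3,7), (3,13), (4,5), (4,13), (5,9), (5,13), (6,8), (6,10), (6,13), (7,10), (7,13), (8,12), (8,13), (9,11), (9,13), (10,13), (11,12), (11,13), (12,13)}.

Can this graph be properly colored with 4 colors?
Yes, G is 4-colorable

A valid 4-coloring: color 1: [13]; color 2: [4, 6, 7, 9, 12]; color 3: [3, 5, 8, 10, 11].
(χ(G) = 3 ≤ 4.)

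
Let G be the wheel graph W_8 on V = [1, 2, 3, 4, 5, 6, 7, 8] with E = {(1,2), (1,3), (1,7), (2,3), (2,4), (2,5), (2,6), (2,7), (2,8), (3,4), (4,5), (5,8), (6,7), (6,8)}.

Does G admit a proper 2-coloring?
The clique on vertices [1, 2, 3] has size 3 > 2, so it alone needs 3 colors.

No, G is not 2-colorable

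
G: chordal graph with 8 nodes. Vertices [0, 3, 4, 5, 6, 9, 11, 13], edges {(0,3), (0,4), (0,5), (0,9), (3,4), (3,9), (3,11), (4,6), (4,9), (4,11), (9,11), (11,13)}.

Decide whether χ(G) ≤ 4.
A valid 4-coloring: color 1: [4, 5, 13]; color 2: [6, 9]; color 3: [3]; color 4: [0, 11].
(χ(G) = 4 ≤ 4.)

Yes, G is 4-colorable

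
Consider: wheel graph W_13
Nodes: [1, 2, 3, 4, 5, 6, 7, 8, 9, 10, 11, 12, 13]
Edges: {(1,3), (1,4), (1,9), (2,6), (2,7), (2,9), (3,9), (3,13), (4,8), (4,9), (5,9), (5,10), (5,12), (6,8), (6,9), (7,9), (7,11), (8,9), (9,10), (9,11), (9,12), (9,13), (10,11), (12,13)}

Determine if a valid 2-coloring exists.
The clique on vertices [1, 3, 9] has size 3 > 2, so it alone needs 3 colors.

No, G is not 2-colorable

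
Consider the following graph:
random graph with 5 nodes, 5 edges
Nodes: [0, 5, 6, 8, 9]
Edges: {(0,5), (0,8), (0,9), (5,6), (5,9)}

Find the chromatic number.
χ(G) = 3

Clique number ω(G) = 3 (lower bound: χ ≥ ω).
The clique on [0, 5, 9] has size 3, forcing χ ≥ 3, and the coloring below uses 3 colors, so χ(G) = 3.
A valid 3-coloring: color 1: [0, 6]; color 2: [5, 8]; color 3: [9].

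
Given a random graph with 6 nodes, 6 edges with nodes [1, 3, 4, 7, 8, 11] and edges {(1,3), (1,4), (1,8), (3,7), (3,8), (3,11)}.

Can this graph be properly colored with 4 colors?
Yes, G is 4-colorable

A valid 4-coloring: color 1: [3, 4]; color 2: [1, 7, 11]; color 3: [8].
(χ(G) = 3 ≤ 4.)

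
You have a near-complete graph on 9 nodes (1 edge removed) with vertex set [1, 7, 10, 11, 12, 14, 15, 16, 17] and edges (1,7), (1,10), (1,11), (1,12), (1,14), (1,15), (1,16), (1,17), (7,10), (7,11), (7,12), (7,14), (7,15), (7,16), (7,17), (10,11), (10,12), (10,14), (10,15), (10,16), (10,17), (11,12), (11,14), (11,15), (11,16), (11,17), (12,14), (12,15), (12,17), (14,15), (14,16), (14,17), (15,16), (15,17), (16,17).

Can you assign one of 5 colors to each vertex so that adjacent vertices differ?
The clique on vertices [1, 7, 10, 11, 14, 15, 16, 17] has size 8 > 5, so it alone needs 8 colors.

No, G is not 5-colorable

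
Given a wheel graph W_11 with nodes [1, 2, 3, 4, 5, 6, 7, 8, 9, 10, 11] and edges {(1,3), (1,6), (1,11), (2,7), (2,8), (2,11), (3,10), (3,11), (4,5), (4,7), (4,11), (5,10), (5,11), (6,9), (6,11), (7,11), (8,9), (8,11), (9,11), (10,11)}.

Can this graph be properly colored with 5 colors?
A valid 5-coloring: color 1: [11]; color 2: [1, 2, 4, 9, 10]; color 3: [3, 5, 6, 7, 8].
(χ(G) = 3 ≤ 5.)

Yes, G is 5-colorable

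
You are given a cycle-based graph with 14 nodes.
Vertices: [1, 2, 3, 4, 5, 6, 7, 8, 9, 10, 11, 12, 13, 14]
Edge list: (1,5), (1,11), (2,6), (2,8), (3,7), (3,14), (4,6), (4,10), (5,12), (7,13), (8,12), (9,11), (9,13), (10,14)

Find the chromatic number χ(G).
χ(G) = 2

Clique number ω(G) = 2 (lower bound: χ ≥ ω).
The graph is bipartite (no odd cycle), so 2 colors suffice: χ(G) = 2.
A valid 2-coloring: color 1: [3, 5, 6, 8, 10, 11, 13]; color 2: [1, 2, 4, 7, 9, 12, 14].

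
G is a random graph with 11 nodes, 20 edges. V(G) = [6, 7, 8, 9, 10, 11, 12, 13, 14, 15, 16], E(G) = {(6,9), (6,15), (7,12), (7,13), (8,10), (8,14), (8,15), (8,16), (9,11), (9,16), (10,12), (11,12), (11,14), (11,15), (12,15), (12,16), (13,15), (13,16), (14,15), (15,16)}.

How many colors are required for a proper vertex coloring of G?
χ(G) = 4

Clique number ω(G) = 3 (lower bound: χ ≥ ω).
Odd cycle [12, 11, 14, 8, 16] needs 3 colors (χ ≥ 3).
Vertex 15 is adjacent to every vertex of [8, 11, 12, 14, 16], which already need 3 colors among themselves, so 15 needs a new color (χ ≥ 4).
The coloring below uses 4 colors, so χ(G) = 4.
A valid 4-coloring: color 1: [7, 9, 10, 15]; color 2: [6, 11, 16]; color 3: [8, 12, 13]; color 4: [14].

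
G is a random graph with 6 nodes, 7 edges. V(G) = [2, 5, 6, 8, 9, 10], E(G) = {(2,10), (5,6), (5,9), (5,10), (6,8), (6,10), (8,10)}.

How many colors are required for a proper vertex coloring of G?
Clique number ω(G) = 3 (lower bound: χ ≥ ω).
The clique on [6, 8, 10] has size 3, forcing χ ≥ 3, and the coloring below uses 3 colors, so χ(G) = 3.
A valid 3-coloring: color 1: [9, 10]; color 2: [2, 5, 8]; color 3: [6].

χ(G) = 3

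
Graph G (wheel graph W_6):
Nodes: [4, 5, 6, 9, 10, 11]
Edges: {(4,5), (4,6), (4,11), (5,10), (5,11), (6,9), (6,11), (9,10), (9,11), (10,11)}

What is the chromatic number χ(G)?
χ(G) = 4

Clique number ω(G) = 3 (lower bound: χ ≥ ω).
Odd cycle [10, 9, 6, 4, 5] needs 3 colors (χ ≥ 3).
Vertex 11 is adjacent to every vertex of [4, 5, 6, 9, 10], which already need 3 colors among themselves, so 11 needs a new color (χ ≥ 4).
The coloring below uses 4 colors, so χ(G) = 4.
A valid 4-coloring: color 1: [11]; color 2: [4, 10]; color 3: [5, 9]; color 4: [6].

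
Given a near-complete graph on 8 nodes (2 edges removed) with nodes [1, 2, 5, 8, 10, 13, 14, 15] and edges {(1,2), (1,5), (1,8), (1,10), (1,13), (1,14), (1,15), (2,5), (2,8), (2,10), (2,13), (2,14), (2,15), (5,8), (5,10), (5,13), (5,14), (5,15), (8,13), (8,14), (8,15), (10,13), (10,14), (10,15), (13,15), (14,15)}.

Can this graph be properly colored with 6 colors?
A valid 6-coloring: color 1: [2]; color 2: [15]; color 3: [5]; color 4: [1]; color 5: [13, 14]; color 6: [8, 10].
(χ(G) = 6 ≤ 6.)

Yes, G is 6-colorable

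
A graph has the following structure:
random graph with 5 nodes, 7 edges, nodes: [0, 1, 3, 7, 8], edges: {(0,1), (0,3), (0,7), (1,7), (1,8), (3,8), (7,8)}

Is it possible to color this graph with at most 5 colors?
A valid 5-coloring: color 1: [0, 8]; color 2: [3, 7]; color 3: [1].
(χ(G) = 3 ≤ 5.)

Yes, G is 5-colorable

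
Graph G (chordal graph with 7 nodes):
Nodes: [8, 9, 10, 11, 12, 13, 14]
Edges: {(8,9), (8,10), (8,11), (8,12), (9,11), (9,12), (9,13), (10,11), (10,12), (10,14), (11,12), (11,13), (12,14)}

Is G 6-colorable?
Yes, G is 6-colorable

A valid 6-coloring: color 1: [12, 13]; color 2: [11, 14]; color 3: [8]; color 4: [9, 10].
(χ(G) = 4 ≤ 6.)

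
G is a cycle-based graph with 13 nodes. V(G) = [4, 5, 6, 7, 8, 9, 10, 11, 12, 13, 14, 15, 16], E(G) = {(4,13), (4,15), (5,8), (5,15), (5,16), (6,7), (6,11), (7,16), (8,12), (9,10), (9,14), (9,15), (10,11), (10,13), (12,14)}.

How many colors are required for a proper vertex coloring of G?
χ(G) = 3

Clique number ω(G) = 2 (lower bound: χ ≥ ω).
Odd cycle [15, 4, 13, 10, 9] needs 3 colors (χ ≥ 3).
The coloring below uses 3 colors, so χ(G) = 3.
A valid 3-coloring: color 1: [4, 5, 7, 9, 11, 12]; color 2: [6, 8, 10, 14, 15, 16]; color 3: [13].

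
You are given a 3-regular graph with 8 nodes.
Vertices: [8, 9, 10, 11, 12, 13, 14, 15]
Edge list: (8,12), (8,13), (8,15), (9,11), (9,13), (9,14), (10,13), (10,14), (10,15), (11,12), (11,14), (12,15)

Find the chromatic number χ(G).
Clique number ω(G) = 3 (lower bound: χ ≥ ω).
The clique on [8, 12, 15] has size 3, forcing χ ≥ 3, and the coloring below uses 3 colors, so χ(G) = 3.
A valid 3-coloring: color 1: [9, 10, 12]; color 2: [8, 14]; color 3: [11, 13, 15].

χ(G) = 3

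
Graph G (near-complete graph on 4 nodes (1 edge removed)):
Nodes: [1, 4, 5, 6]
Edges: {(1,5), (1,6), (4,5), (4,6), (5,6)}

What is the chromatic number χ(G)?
Clique number ω(G) = 3 (lower bound: χ ≥ ω).
The clique on [1, 5, 6] has size 3, forcing χ ≥ 3, and the coloring below uses 3 colors, so χ(G) = 3.
A valid 3-coloring: color 1: [6]; color 2: [5]; color 3: [1, 4].

χ(G) = 3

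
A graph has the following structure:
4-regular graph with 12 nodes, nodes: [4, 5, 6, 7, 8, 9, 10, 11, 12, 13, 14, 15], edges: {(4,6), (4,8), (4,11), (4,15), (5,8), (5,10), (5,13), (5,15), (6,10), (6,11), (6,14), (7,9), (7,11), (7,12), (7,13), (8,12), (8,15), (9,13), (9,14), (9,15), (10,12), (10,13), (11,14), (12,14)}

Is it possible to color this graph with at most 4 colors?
Yes, G is 4-colorable

A valid 4-coloring: color 1: [4, 13, 14]; color 2: [5, 9, 11, 12]; color 3: [7, 10, 15]; color 4: [6, 8].
(χ(G) = 3 ≤ 4.)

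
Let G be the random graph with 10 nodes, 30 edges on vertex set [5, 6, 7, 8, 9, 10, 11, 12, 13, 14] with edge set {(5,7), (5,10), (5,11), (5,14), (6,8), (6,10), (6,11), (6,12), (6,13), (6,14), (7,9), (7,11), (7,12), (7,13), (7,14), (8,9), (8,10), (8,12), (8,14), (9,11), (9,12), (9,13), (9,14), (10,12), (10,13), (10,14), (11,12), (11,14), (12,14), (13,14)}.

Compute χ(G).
Clique number ω(G) = 5 (lower bound: χ ≥ ω).
The clique on [7, 9, 11, 12, 14] has size 5, forcing χ ≥ 5, and the coloring below uses 5 colors, so χ(G) = 5.
A valid 5-coloring: color 1: [14]; color 2: [5, 12, 13]; color 3: [6, 7]; color 4: [8, 11]; color 5: [9, 10].

χ(G) = 5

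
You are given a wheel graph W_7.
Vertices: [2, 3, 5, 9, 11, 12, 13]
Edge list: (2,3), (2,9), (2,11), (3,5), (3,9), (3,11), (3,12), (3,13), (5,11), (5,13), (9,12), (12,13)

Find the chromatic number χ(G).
χ(G) = 3

Clique number ω(G) = 3 (lower bound: χ ≥ ω).
The clique on [2, 3, 9] has size 3, forcing χ ≥ 3, and the coloring below uses 3 colors, so χ(G) = 3.
A valid 3-coloring: color 1: [3]; color 2: [9, 11, 13]; color 3: [2, 5, 12].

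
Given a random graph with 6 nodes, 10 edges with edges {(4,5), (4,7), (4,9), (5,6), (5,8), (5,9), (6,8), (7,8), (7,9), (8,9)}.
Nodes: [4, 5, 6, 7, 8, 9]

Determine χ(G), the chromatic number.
χ(G) = 3

Clique number ω(G) = 3 (lower bound: χ ≥ ω).
The clique on [5, 8, 9] has size 3, forcing χ ≥ 3, and the coloring below uses 3 colors, so χ(G) = 3.
A valid 3-coloring: color 1: [6, 9]; color 2: [5, 7]; color 3: [4, 8].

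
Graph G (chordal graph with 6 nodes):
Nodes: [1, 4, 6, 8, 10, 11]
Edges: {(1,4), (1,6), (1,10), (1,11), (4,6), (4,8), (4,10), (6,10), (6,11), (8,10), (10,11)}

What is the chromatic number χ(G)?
χ(G) = 4

Clique number ω(G) = 4 (lower bound: χ ≥ ω).
The clique on [1, 6, 10, 11] has size 4, forcing χ ≥ 4, and the coloring below uses 4 colors, so χ(G) = 4.
A valid 4-coloring: color 1: [10]; color 2: [1, 8]; color 3: [4, 11]; color 4: [6].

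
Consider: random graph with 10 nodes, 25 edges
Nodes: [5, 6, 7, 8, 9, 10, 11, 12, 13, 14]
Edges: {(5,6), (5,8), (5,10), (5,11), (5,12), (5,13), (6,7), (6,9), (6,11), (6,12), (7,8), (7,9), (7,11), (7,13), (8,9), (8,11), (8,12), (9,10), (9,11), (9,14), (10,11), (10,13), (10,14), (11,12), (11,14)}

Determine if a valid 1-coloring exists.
No, G is not 1-colorable

The clique on vertices [9, 10, 11, 14] has size 4 > 1, so it alone needs 4 colors.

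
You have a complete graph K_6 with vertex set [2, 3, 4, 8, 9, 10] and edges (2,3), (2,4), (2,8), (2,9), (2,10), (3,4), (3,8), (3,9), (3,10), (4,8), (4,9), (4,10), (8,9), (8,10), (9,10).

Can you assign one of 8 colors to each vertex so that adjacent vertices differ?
Yes, G is 8-colorable

A valid 8-coloring: color 1: [8]; color 2: [9]; color 3: [2]; color 4: [10]; color 5: [4]; color 6: [3].
(χ(G) = 6 ≤ 8.)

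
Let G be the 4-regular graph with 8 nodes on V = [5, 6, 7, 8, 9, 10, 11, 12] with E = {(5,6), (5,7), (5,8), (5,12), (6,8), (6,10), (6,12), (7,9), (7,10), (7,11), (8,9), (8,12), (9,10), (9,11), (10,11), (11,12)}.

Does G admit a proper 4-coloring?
Yes, G is 4-colorable

A valid 4-coloring: color 1: [9, 12]; color 2: [8, 10]; color 3: [5, 11]; color 4: [6, 7].
(χ(G) = 4 ≤ 4.)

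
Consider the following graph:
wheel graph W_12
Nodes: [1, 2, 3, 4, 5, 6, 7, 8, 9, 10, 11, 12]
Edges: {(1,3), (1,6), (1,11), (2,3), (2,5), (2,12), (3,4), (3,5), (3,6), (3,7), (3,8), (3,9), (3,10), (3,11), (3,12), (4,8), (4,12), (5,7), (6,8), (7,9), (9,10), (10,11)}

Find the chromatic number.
Clique number ω(G) = 3 (lower bound: χ ≥ ω).
Odd cycle [1, 11, 10, 9, 7, 5, 2, 12, 4, 8, 6] needs 3 colors (χ ≥ 3).
Vertex 3 is adjacent to every vertex of [1, 2, 4, 5, 6, 7, 8, 9, 10, 11, 12], which already need 3 colors among themselves, so 3 needs a new color (χ ≥ 4).
The coloring below uses 4 colors, so χ(G) = 4.
A valid 4-coloring: color 1: [3]; color 2: [1, 2, 7, 8, 10]; color 3: [5, 6, 9, 11, 12]; color 4: [4].

χ(G) = 4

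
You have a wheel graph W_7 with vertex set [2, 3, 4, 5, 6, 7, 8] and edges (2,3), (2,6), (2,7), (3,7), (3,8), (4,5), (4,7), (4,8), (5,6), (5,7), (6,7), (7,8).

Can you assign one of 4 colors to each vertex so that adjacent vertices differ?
A valid 4-coloring: color 1: [7]; color 2: [2, 5, 8]; color 3: [3, 4, 6].
(χ(G) = 3 ≤ 4.)

Yes, G is 4-colorable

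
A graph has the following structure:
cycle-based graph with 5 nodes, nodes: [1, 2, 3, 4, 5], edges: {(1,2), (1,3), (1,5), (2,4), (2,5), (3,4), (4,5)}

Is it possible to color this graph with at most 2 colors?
No, G is not 2-colorable

The clique on vertices [1, 2, 5] has size 3 > 2, so it alone needs 3 colors.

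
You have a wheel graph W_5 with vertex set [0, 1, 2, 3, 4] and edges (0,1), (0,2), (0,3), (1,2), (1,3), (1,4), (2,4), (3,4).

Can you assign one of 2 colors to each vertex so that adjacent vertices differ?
The clique on vertices [0, 1, 2] has size 3 > 2, so it alone needs 3 colors.

No, G is not 2-colorable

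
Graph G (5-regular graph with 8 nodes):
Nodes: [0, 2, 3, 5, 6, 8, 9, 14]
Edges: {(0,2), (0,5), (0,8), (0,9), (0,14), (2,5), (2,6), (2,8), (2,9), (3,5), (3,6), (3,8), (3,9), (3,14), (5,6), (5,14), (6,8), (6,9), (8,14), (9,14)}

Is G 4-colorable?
Yes, G is 4-colorable

A valid 4-coloring: color 1: [2, 14]; color 2: [5, 8, 9]; color 3: [0, 3]; color 4: [6].
(χ(G) = 4 ≤ 4.)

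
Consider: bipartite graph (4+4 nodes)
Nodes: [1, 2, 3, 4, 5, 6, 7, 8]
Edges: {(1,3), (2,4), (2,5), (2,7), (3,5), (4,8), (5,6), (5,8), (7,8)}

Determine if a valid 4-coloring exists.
A valid 4-coloring: color 1: [1, 4, 5, 7]; color 2: [2, 3, 6, 8].
(χ(G) = 2 ≤ 4.)

Yes, G is 4-colorable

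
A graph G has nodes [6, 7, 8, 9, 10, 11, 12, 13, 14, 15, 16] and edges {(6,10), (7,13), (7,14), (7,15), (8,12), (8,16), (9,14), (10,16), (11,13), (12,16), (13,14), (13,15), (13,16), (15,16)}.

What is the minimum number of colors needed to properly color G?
χ(G) = 3

Clique number ω(G) = 3 (lower bound: χ ≥ ω).
The clique on [8, 12, 16] has size 3, forcing χ ≥ 3, and the coloring below uses 3 colors, so χ(G) = 3.
A valid 3-coloring: color 1: [6, 7, 9, 11, 16]; color 2: [10, 12, 13]; color 3: [8, 14, 15].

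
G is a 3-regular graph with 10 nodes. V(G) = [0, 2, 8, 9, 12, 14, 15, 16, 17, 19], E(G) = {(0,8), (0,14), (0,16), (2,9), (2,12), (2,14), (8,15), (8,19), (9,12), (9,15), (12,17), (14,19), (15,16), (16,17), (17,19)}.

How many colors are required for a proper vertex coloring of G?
Clique number ω(G) = 3 (lower bound: χ ≥ ω).
The clique on [2, 9, 12] has size 3, forcing χ ≥ 3, and the coloring below uses 3 colors, so χ(G) = 3.
A valid 3-coloring: color 1: [8, 9, 14, 17]; color 2: [0, 12, 15, 19]; color 3: [2, 16].

χ(G) = 3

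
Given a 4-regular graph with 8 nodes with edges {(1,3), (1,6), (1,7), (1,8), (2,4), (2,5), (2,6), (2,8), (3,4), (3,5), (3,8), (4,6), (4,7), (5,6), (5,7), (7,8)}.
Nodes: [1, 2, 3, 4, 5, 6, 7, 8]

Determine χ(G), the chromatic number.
Clique number ω(G) = 3 (lower bound: χ ≥ ω).
The clique on [1, 3, 8] has size 3, forcing χ ≥ 3, and the coloring below uses 3 colors, so χ(G) = 3.
A valid 3-coloring: color 1: [1, 2]; color 2: [4, 5, 8]; color 3: [3, 6, 7].

χ(G) = 3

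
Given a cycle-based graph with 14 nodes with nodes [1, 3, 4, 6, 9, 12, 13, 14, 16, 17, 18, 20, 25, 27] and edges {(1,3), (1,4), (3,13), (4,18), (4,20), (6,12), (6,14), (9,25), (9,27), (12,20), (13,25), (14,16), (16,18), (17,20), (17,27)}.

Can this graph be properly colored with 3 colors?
Yes, G is 3-colorable

A valid 3-coloring: color 1: [4, 6, 9, 13, 16, 17]; color 2: [3, 14, 18, 20, 25, 27]; color 3: [1, 12].
(χ(G) = 3 ≤ 3.)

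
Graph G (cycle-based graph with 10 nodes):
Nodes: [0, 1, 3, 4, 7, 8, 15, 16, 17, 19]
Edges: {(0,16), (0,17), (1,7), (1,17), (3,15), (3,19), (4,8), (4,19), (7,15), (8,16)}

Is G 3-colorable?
A valid 3-coloring: color 1: [3, 4, 7, 16, 17]; color 2: [0, 1, 8, 15, 19].
(χ(G) = 2 ≤ 3.)

Yes, G is 3-colorable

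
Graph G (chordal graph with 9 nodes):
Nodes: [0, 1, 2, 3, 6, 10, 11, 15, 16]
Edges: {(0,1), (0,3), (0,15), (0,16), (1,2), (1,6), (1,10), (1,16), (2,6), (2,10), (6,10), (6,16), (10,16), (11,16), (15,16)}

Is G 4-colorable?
Yes, G is 4-colorable

A valid 4-coloring: color 1: [2, 3, 16]; color 2: [1, 11, 15]; color 3: [0, 6]; color 4: [10].
(χ(G) = 4 ≤ 4.)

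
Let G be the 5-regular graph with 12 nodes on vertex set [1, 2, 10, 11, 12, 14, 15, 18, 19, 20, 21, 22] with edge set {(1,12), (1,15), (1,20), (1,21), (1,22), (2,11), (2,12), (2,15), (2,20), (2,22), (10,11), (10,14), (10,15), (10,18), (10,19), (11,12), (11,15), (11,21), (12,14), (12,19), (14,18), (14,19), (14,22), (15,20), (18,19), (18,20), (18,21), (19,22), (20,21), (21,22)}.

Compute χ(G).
χ(G) = 4

Clique number ω(G) = 4 (lower bound: χ ≥ ω).
The clique on [10, 14, 18, 19] has size 4, forcing χ ≥ 4, and the coloring below uses 4 colors, so χ(G) = 4.
A valid 4-coloring: color 1: [2, 10, 21]; color 2: [12, 15, 18, 22]; color 3: [11, 14, 20]; color 4: [1, 19].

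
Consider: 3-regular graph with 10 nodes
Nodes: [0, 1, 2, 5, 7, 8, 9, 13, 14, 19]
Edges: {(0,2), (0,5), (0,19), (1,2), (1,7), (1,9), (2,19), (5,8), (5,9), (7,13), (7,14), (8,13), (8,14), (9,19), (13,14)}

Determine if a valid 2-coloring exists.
The clique on vertices [0, 2, 19] has size 3 > 2, so it alone needs 3 colors.

No, G is not 2-colorable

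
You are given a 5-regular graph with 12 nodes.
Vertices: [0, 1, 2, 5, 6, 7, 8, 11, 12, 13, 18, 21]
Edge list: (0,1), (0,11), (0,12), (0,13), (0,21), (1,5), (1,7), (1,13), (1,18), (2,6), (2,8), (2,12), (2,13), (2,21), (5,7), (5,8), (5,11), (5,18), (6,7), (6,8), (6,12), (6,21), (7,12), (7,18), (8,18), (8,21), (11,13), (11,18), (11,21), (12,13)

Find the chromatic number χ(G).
Clique number ω(G) = 4 (lower bound: χ ≥ ω).
The clique on [2, 6, 8, 21] has size 4, forcing χ ≥ 4, and the coloring below uses 4 colors, so χ(G) = 4.
A valid 4-coloring: color 1: [1, 8, 11, 12]; color 2: [0, 2, 7]; color 3: [6, 13, 18]; color 4: [5, 21].

χ(G) = 4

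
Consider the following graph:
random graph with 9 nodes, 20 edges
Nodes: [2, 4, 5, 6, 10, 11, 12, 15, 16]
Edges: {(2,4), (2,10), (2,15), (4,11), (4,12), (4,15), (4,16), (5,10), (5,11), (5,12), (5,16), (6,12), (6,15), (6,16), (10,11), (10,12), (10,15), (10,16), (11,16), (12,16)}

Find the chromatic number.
χ(G) = 4

Clique number ω(G) = 4 (lower bound: χ ≥ ω).
The clique on [5, 10, 11, 16] has size 4, forcing χ ≥ 4, and the coloring below uses 4 colors, so χ(G) = 4.
A valid 4-coloring: color 1: [4, 6, 10]; color 2: [15, 16]; color 3: [2, 11, 12]; color 4: [5].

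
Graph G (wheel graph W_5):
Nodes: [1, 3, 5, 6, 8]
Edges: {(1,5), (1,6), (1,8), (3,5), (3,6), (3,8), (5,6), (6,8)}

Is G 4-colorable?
A valid 4-coloring: color 1: [6]; color 2: [1, 3]; color 3: [5, 8].
(χ(G) = 3 ≤ 4.)

Yes, G is 4-colorable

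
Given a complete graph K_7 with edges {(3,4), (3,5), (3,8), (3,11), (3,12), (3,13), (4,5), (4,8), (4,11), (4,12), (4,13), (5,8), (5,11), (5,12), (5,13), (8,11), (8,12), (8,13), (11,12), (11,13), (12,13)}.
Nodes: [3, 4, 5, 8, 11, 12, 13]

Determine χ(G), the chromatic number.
Clique number ω(G) = 7 (lower bound: χ ≥ ω).
The clique on [3, 4, 5, 8, 11, 12, 13] has size 7, forcing χ ≥ 7, and the coloring below uses 7 colors, so χ(G) = 7.
A valid 7-coloring: color 1: [13]; color 2: [11]; color 3: [8]; color 4: [12]; color 5: [3]; color 6: [4]; color 7: [5].

χ(G) = 7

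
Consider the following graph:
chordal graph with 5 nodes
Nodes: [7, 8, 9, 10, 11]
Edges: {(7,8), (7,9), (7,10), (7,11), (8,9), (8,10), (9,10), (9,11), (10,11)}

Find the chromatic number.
χ(G) = 4

Clique number ω(G) = 4 (lower bound: χ ≥ ω).
The clique on [7, 8, 9, 10] has size 4, forcing χ ≥ 4, and the coloring below uses 4 colors, so χ(G) = 4.
A valid 4-coloring: color 1: [9]; color 2: [7]; color 3: [10]; color 4: [8, 11].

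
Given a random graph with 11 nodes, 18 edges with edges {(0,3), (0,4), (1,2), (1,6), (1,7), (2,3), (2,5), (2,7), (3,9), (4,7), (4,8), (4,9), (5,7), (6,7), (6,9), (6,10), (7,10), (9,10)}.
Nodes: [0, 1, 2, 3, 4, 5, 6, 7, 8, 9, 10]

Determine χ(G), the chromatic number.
Clique number ω(G) = 3 (lower bound: χ ≥ ω).
The clique on [1, 2, 7] has size 3, forcing χ ≥ 3, and the coloring below uses 3 colors, so χ(G) = 3.
A valid 3-coloring: color 1: [0, 7, 8, 9]; color 2: [2, 4, 6]; color 3: [1, 3, 5, 10].

χ(G) = 3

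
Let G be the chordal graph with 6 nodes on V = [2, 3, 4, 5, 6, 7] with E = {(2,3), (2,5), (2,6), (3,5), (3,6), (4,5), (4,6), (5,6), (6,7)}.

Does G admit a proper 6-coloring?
A valid 6-coloring: color 1: [6]; color 2: [5, 7]; color 3: [2, 4]; color 4: [3].
(χ(G) = 4 ≤ 6.)

Yes, G is 6-colorable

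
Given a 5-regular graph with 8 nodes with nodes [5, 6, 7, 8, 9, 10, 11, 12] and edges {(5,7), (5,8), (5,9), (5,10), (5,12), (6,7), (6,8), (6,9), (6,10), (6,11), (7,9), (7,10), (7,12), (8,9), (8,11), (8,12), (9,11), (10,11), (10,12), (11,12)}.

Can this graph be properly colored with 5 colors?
Yes, G is 5-colorable

A valid 5-coloring: color 1: [7, 11]; color 2: [9, 12]; color 3: [5, 6]; color 4: [8, 10].
(χ(G) = 4 ≤ 5.)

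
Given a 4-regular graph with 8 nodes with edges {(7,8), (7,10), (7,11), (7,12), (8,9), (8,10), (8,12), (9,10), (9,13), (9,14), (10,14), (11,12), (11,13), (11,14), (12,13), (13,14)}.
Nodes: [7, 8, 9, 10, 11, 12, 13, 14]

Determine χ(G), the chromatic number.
χ(G) = 4

Clique number ω(G) = 3 (lower bound: χ ≥ ω).
Suppose a proper 3-coloring c exists. The clique [7, 8, 10] takes 3 distinct colors; by symmetry let c(7) = 1, c(8) = 2, c(10) = 3.
- Vertex 9: neighbors [8, 10] already have colors [2, 3] ⇒ c(9) = 1.
- Vertex 12: neighbors [7, 8] already have colors [1, 2] ⇒ c(12) = 3.
- Vertex 11: neighbors [7, 12] already have colors [1, 3] ⇒ c(11) = 2.
- Vertex 13: neighbors [9, 11, 12] already have colors [1, 2, 3] — all 3 colors blocked. Contradiction.
The forced assignments end in a contradiction, so G has no proper 3-coloring (χ ≥ 4).
The coloring below uses 4 colors, so χ(G) = 4.
A valid 4-coloring: color 1: [7, 13]; color 2: [8, 14]; color 3: [9, 11]; color 4: [10, 12].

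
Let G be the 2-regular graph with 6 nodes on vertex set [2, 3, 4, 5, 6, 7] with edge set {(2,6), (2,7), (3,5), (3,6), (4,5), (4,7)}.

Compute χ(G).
Clique number ω(G) = 2 (lower bound: χ ≥ ω).
The graph is bipartite (no odd cycle), so 2 colors suffice: χ(G) = 2.
A valid 2-coloring: color 1: [5, 6, 7]; color 2: [2, 3, 4].

χ(G) = 2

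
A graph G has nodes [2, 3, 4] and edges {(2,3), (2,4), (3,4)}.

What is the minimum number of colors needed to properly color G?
χ(G) = 3

Clique number ω(G) = 3 (lower bound: χ ≥ ω).
The clique on [2, 3, 4] has size 3, forcing χ ≥ 3, and the coloring below uses 3 colors, so χ(G) = 3.
A valid 3-coloring: color 1: [4]; color 2: [3]; color 3: [2].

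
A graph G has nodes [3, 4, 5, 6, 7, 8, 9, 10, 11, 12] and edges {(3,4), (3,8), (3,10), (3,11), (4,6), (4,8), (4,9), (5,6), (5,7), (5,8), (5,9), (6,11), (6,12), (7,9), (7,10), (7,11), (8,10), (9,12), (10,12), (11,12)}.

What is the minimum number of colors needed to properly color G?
χ(G) = 3

Clique number ω(G) = 3 (lower bound: χ ≥ ω).
The clique on [3, 8, 10] has size 3, forcing χ ≥ 3, and the coloring below uses 3 colors, so χ(G) = 3.
A valid 3-coloring: color 1: [7, 8, 12]; color 2: [3, 6, 9]; color 3: [4, 5, 10, 11].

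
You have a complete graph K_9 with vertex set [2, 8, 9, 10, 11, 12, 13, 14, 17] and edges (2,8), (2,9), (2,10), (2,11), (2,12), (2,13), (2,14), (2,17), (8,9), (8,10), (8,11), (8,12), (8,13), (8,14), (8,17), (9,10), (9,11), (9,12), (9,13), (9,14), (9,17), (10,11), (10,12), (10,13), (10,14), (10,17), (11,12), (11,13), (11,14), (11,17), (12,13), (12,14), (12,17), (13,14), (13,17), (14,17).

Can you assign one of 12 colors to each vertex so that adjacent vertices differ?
A valid 12-coloring: color 1: [11]; color 2: [2]; color 3: [9]; color 4: [10]; color 5: [8]; color 6: [13]; color 7: [14]; color 8: [12]; color 9: [17].
(χ(G) = 9 ≤ 12.)

Yes, G is 12-colorable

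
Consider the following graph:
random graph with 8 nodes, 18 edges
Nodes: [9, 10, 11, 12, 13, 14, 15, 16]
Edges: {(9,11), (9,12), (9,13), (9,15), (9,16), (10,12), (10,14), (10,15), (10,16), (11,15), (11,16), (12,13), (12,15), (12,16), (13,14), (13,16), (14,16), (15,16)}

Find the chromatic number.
χ(G) = 4

Clique number ω(G) = 4 (lower bound: χ ≥ ω).
The clique on [9, 11, 15, 16] has size 4, forcing χ ≥ 4, and the coloring below uses 4 colors, so χ(G) = 4.
A valid 4-coloring: color 1: [16]; color 2: [9, 10]; color 3: [13, 15]; color 4: [11, 12, 14].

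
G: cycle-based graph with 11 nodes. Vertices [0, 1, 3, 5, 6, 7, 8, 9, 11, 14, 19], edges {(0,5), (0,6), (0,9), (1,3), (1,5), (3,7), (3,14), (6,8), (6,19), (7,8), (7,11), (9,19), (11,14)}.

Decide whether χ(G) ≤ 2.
No, G is not 2-colorable

Odd cycle [7, 3, 1, 5, 0, 6, 8] needs 3 colors (χ ≥ 3).
Hence χ(G) ≥ 3 > 2, so no proper 2-coloring exists.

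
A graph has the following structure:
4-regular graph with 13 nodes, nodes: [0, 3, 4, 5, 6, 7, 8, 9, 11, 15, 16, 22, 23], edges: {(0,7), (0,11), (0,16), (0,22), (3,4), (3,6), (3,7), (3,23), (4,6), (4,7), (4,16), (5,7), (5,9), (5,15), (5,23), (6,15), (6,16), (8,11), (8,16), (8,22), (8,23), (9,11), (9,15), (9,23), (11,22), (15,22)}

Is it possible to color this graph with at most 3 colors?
No, G is not 3-colorable

Suppose a proper 3-coloring c exists. The clique [0, 11, 22] takes 3 distinct colors; by symmetry let c(0) = 1, c(11) = 2, c(22) = 3.
- Vertex 8: neighbors [11, 22] already have colors [2, 3] ⇒ c(8) = 1.
- Vertex 7: neighbors [0] already have colors [1]; try each remaining color.
- Case c(7) = 2:
  - Vertex 3: neighbors [7] already have colors [2]; try each remaining color.
  - Case c(3) = 1:
    - Vertex 4: neighbors [3, 7] already have colors [1, 2] ⇒ c(4) = 3.
    - Vertex 6: neighbors [3, 4] already have colors [1, 3] ⇒ c(6) = 2.
    - Vertex 16: neighbors [0, 6, 4] already have colors [1, 2, 3] — all 3 colors blocked. Contradiction.
  - Case c(3) = 3:
    - Vertex 4: neighbors [7, 3] already have colors [2, 3] ⇒ c(4) = 1.
    - Vertex 6: neighbors [4, 3] already have colors [1, 3] ⇒ c(6) = 2.
    - Vertex 15: neighbors [6, 22] already have colors [2, 3] ⇒ c(15) = 1.
    - Vertex 5: neighbors [15, 7] already have colors [1, 2] ⇒ c(5) = 3.
    - Vertex 9: neighbors [15, 11, 5] already have colors [1, 2, 3] — all 3 colors blocked. Contradiction.
- Case c(7) = 3:
  - Vertex 3: neighbors [7] already have colors [3]; try each remaining color.
  - Case c(3) = 1:
    - Vertex 4: neighbors [3, 7] already have colors [1, 3] ⇒ c(4) = 2.
    - Vertex 6: neighbors [3, 4] already have colors [1, 2] ⇒ c(6) = 3.
    - Vertex 16: neighbors [0, 4, 6] already have colors [1, 2, 3] — all 3 colors blocked. Contradiction.
  - Case c(3) = 2:
    - Vertex 4: neighbors [3, 7] already have colors [2, 3] ⇒ c(4) = 1.
    - Vertex 6: neighbors [4, 3] already have colors [1, 2] ⇒ c(6) = 3.
    - Vertex 23: neighbors [8, 3] already have colors [1, 2] ⇒ c(23) = 3.
    - Vertex 9: neighbors [11, 23] already have colors [2, 3] ⇒ c(9) = 1.
    - Vertex 5: neighbors [9, 7] already have colors [1, 3] ⇒ c(5) = 2.
    - Vertex 15: neighbors [9, 5, 6] already have colors [1, 2, 3] — all 3 colors blocked. Contradiction.
Every case ends in a contradiction, so G has no proper 3-coloring (χ ≥ 4).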